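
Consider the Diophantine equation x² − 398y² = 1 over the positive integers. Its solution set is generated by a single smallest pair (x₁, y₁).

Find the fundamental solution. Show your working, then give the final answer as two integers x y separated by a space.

√398 = [19; 1,18,1,38, …], period ℓ=4 (even) → k=3
i=0: a=19 ⇒ p=19, q=1
…
i=2: a=18 ⇒ p=379, q=19
i=3: a=1 ⇒ p=399, q=20
→ (399, 20).  Check: 399²=159201, 398·20²=159200, difference 1.

399 20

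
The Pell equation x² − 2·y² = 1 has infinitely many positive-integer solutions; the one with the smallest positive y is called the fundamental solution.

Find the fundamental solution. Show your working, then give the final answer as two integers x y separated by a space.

3 2

√2 = [1; 2, …], period ℓ=1 (odd) → k=1
step 0: (1, 1)  from 1·(1,0) + (0,1)
step 1: (3, 2)  from 2·(1,1) + (1,0)
(x₁, y₁) = (3, 2);  3² − 2·2² = 1 ✓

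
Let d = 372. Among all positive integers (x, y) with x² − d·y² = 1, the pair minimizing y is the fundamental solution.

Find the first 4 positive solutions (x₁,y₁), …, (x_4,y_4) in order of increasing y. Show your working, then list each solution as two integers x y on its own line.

12151 630
295293601 15310260
7176225079351 372069937890
174396621583094401 9042043615292520

d=372: √d = [19; 3,2,12,2,3,38] (ℓ=6, even), read p_5/q_5
step 0: (19, 1)  from 19·(1,0) + (0,1)
step 1: (58, 3)  from 3·(19,1) + (1,0)
…
step 3: (1678, 87)  from 12·(135,7) + (58,3)
step 4: (3491, 181)  from 2·(1678,87) + (135,7)
step 5: (12151, 630)  from 3·(3491,181) + (1678,87)
(x₁, y₁) = (12151, 630);  12151² − 372·630² = 1 ✓
n=2: (12151,630)∘(12151,630) = (12151·12151+372·630·630, 12151·630+630·12151) = (295293601,15310260)
n=3: (295293601,15310260)∘(12151,630) = (12151·295293601+372·630·15310260, 12151·15310260+630·295293601) = (7176225079351,372069937890)
n=4: (7176225079351,372069937890)∘(12151,630) = (12151·7176225079351+372·630·372069937890, 12151·372069937890+630·7176225079351) = (174396621583094401,9042043615292520)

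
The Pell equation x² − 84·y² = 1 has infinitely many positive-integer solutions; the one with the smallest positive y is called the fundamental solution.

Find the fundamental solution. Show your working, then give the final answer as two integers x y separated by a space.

55 6

d=84: √d = [9; 6,18] (ℓ=2, even), read p_1/q_1
i=0: a=9 ⇒ p=9, q=1
i=1: a=6 ⇒ p=55, q=6
→ (55, 6).  Check: 55²=3025, 84·6²=3024, difference 1.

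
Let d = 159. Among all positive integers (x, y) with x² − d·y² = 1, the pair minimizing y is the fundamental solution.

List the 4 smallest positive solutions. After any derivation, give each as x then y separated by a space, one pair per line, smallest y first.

1324 105
3505951 278040
9283756924 736249815
24583384828801 1949589232080

[12; 1,1,1,1,3,1,1,1,1,24] for √159; ℓ=10 ⇒ convergent index 9
i=0: a=12 ⇒ p=12, q=1
i=1: a=1 ⇒ p=13, q=1
i=2: a=1 ⇒ p=25, q=2
…
i=4: a=1 ⇒ p=63, q=5
i=5: a=3 ⇒ p=227, q=18
i=6: a=1 ⇒ p=290, q=23
…
i=8: a=1 ⇒ p=807, q=64
i=9: a=1 ⇒ p=1324, q=105
fundamental: x₁=1324, y₁=105  (since 1752976 − 159·11025 = 1)
(1324+105√159)^2 = 3505951 + 278040√159
(1324+105√159)^3 = 9283756924 + 736249815√159
(1324+105√159)^4 = 24583384828801 + 1949589232080√159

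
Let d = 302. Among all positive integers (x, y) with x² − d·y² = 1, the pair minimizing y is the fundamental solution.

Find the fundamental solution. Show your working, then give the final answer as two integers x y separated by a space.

4276623 246092

d=302: √d = [17; 2,1,1,1,4,…,1,2,34] (ℓ=16, even), read p_15/q_15
step 0: (17, 1)  from 17·(1,0) + (0,1)
step 1: (35, 2)  from 2·(17,1) + (1,0)
step 2: (52, 3)  from 1·(35,2) + (17,1)
step 3: (87, 5)  from 1·(52,3) + (35,2)
step 4: (139, 8)  from 1·(87,5) + (52,3)
…
step 7: (2068, 119)  from 1·(1425,82) + (643,37)
…
step 9: (36581, 2105)  from 1·(34513,1986) + (2068,119)
step 10: (107675, 6196)  from 2·(36581,2105) + (34513,1986)
…
step 13: (1042237, 59974)  from 1·(574956,33085) + (467281,26889)
step 14: (1617193, 93059)  from 1·(1042237,59974) + (574956,33085)
step 15: (4276623, 246092)  from 2·(1617193,93059) + (1042237,59974)
(x₁, y₁) = (4276623, 246092);  4276623² − 302·246092² = 1 ✓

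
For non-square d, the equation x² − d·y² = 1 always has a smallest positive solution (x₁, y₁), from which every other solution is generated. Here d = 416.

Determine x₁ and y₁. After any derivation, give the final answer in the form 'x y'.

5201 255

√416 = [20; 2,1,1,9,1,1,2,40, …], period ℓ=8 (even) → k=7
i=0: a=20 ⇒ p=20, q=1
i=1: a=2 ⇒ p=41, q=2
i=2: a=1 ⇒ p=61, q=3
…
i=6: a=1 ⇒ p=2060, q=101
i=7: a=2 ⇒ p=5201, q=255
(x₁, y₁) = (5201, 255);  5201² − 416·255² = 1 ✓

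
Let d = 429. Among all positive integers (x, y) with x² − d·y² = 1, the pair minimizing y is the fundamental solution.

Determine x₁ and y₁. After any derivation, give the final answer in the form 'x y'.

[20; 1,2,2,9,1,12,1,9,2,2,1,40] for √429; ℓ=12 ⇒ convergent index 11
step 0: (20, 1)  from 20·(1,0) + (0,1)
step 1: (21, 1)  from 1·(20,1) + (1,0)
step 2: (62, 3)  from 2·(21,1) + (20,1)
step 3: (145, 7)  from 2·(62,3) + (21,1)
step 4: (1367, 66)  from 9·(145,7) + (62,3)
…
step 6: (19511, 942)  from 12·(1512,73) + (1367,66)
step 7: (21023, 1015)  from 1·(19511,942) + (1512,73)
step 8: (208718, 10077)  from 9·(21023,1015) + (19511,942)
…
step 10: (1085636, 52415)  from 2·(438459,21169) + (208718,10077)
step 11: (1524095, 73584)  from 1·(1085636,52415) + (438459,21169)
→ (1524095, 73584).  Check: 1524095²=2322865569025, 429·73584²=2322865569024, difference 1.

1524095 73584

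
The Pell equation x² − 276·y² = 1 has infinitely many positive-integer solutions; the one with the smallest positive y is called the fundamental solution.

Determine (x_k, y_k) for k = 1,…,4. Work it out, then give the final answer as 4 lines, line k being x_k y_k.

d=276: √d = [16; 1,1,1,1,2,2,2,1,1,1,1,32] (ℓ=12, even), read p_11/q_11
i=0: a=16 ⇒ p=16, q=1
…
i=2: a=1 ⇒ p=33, q=2
…
i=4: a=1 ⇒ p=83, q=5
…
i=6: a=2 ⇒ p=515, q=31
…
i=10: a=1 ⇒ p=4768, q=287
i=11: a=1 ⇒ p=7775, q=468
fundamental: x₁=7775, y₁=468  (since 60450625 − 276·219024 = 1)
(x_2, y_2) = (7775·7775 + 276·468·468, 7775·468 + 468·7775) = (120901249, 7277400)
(x_3, y_3) = (7775·120901249 + 276·468·7277400, 7775·7277400 + 468·120901249) = (1880014414175, 113163569532)
(x_4, y_4) = (7775·1880014414175 + 276·468·113163569532, 7775·113163569532 + 468·1880014414175) = (29234224019520001, 1759693498945200)

7775 468
120901249 7277400
1880014414175 113163569532
29234224019520001 1759693498945200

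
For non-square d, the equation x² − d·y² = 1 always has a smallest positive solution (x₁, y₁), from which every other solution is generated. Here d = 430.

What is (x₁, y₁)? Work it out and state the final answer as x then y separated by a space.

√430 → a₀=20, period (1,2,1,3,1,…,2,1,40); ℓ=14 even so k=13
step 0: (20, 1)  from 20·(1,0) + (0,1)
step 1: (21, 1)  from 1·(20,1) + (1,0)
step 2: (62, 3)  from 2·(21,1) + (20,1)
…
step 4: (311, 15)  from 3·(83,4) + (62,3)
…
step 8: (133439, 6435)  from 6·(21794,1051) + (2675,129)
…
step 10: (599138, 28893)  from 3·(155233,7486) + (133439,6435)
…
step 12: (2107880, 101651)  from 2·(754371,36379) + (599138,28893)
step 13: (2862251, 138030)  from 1·(2107880,101651) + (754371,36379)
(x₁, y₁) = (2862251, 138030);  2862251² − 430·138030² = 1 ✓

2862251 138030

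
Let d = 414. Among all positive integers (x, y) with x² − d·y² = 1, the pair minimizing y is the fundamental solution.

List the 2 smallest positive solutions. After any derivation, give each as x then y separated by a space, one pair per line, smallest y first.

[20; 2,1,7,2,7,1,2,40] for √414; ℓ=8 ⇒ convergent index 7
a_0=20:  p_0=20·1+0=20,  q_0=20·0+1=1
a_1=2:  p_1=2·20+1=41,  q_1=2·1+0=2
a_2=1:  p_2=1·41+20=61,  q_2=1·2+1=3
a_3=7:  p_3=7·61+41=468,  q_3=7·3+2=23
a_4=2:  p_4=2·468+61=997,  q_4=2·23+3=49
a_5=7:  p_5=7·997+468=7447,  q_5=7·49+23=366
a_6=1:  p_6=1·7447+997=8444,  q_6=1·366+49=415
a_7=2:  p_7=2·8444+7447=24335,  q_7=2·415+366=1196
(x₁, y₁) = (24335, 1196);  24335² − 414·1196² = 1 ✓
(x_2, y_2) = (24335·24335 + 414·1196·1196, 24335·1196 + 1196·24335) = (1184384449, 58209320)

24335 1196
1184384449 58209320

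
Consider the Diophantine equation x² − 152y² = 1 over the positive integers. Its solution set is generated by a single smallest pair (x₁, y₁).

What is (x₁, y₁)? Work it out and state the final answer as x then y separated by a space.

37 3

√152 = [12; 3,24, …], period ℓ=2 (even) → k=1
a_0=12:  p_0=12·1+0=12,  q_0=12·0+1=1
a_1=3:  p_1=3·12+1=37,  q_1=3·1+0=3
→ (37, 3).  Check: 37²=1369, 152·3²=1368, difference 1.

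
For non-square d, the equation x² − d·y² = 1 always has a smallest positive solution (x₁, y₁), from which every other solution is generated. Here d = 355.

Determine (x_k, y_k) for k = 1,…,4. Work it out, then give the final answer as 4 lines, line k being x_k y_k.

954809 50676
1823320452961 96771801768
3481845556741524089 184797174548553948
6648994948371812427335041 352892010866963721270096

d=355: √d = [18; 1,5,3,3,1,6,1,3,3,5,1,36] (ℓ=12, even), read p_11/q_11
i=0: a=18 ⇒ p=18, q=1
…
i=3: a=3 ⇒ p=358, q=19
i=4: a=3 ⇒ p=1187, q=63
i=5: a=1 ⇒ p=1545, q=82
…
i=7: a=1 ⇒ p=12002, q=637
i=8: a=3 ⇒ p=46463, q=2466
i=9: a=3 ⇒ p=151391, q=8035
i=10: a=5 ⇒ p=803418, q=42641
i=11: a=1 ⇒ p=954809, q=50676
(x₁, y₁) = (954809, 50676);  954809² − 355·50676² = 1 ✓
k=2:  x_2 = 954809·954809+355·50676·50676 = 1823320452961,  y_2 = 954809·50676+50676·954809 = 96771801768
k=3:  x_3 = 954809·1823320452961+355·50676·96771801768 = 3481845556741524089,  y_3 = 954809·96771801768+50676·1823320452961 = 184797174548553948
k=4:  x_4 = 954809·3481845556741524089+355·50676·184797174548553948 = 6648994948371812427335041,  y_4 = 954809·184797174548553948+50676·3481845556741524089 = 352892010866963721270096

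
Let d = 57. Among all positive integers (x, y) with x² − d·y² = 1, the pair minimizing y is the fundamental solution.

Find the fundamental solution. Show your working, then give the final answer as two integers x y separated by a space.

151 20

[7; 1,1,4,1,1,14] for √57; ℓ=6 ⇒ convergent index 5
step 0: (7, 1)  from 7·(1,0) + (0,1)
step 1: (8, 1)  from 1·(7,1) + (1,0)
…
step 3: (68, 9)  from 4·(15,2) + (8,1)
step 4: (83, 11)  from 1·(68,9) + (15,2)
step 5: (151, 20)  from 1·(83,11) + (68,9)
(x₁, y₁) = (151, 20);  151² − 57·20² = 1 ✓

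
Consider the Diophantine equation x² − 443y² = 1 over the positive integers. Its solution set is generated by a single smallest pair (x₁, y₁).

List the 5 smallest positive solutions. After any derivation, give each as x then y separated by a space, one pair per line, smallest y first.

442 21
390727 18564
345402226 16410555
305335177057 14506912056
269915951116162 12824093846949

[21; 21,42] for √443; ℓ=2 ⇒ convergent index 1
a_0=21:  p_0=21·1+0=21,  q_0=21·0+1=1
a_1=21:  p_1=21·21+1=442,  q_1=21·1+0=21
(x₁, y₁) = (442, 21);  442² − 443·21² = 1 ✓
(442+21√443)^2 = 390727 + 18564√443
(442+21√443)^3 = 345402226 + 16410555√443
(442+21√443)^4 = 305335177057 + 14506912056√443
(442+21√443)^5 = 269915951116162 + 12824093846949√443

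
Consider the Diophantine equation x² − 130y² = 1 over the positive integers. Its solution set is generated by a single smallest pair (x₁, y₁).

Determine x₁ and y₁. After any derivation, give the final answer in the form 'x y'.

6499 570

[11; 2,2,22] for √130; ℓ=3 ⇒ convergent index 5
k=0  a_k=11  p_k/q_k = 11/1
k=1  a_k=2  p_k/q_k = 23/2
…
k=4  a_k=2  p_k/q_k = 2611/229
k=5  a_k=2  p_k/q_k = 6499/570
fundamental: x₁=6499, y₁=570  (since 42237001 − 130·324900 = 1)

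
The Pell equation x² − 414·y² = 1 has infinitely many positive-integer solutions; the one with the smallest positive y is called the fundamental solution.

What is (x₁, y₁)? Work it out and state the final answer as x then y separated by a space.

√414 → a₀=20, period (2,1,7,2,7,1,2,40); ℓ=8 even so k=7
a_0=20:  p_0=20·1+0=20,  q_0=20·0+1=1
a_1=2:  p_1=2·20+1=41,  q_1=2·1+0=2
a_2=1:  p_2=1·41+20=61,  q_2=1·2+1=3
a_3=7:  p_3=7·61+41=468,  q_3=7·3+2=23
a_4=2:  p_4=2·468+61=997,  q_4=2·23+3=49
a_5=7:  p_5=7·997+468=7447,  q_5=7·49+23=366
a_6=1:  p_6=1·7447+997=8444,  q_6=1·366+49=415
a_7=2:  p_7=2·8444+7447=24335,  q_7=2·415+366=1196
→ (24335, 1196).  Check: 24335²=592192225, 414·1196²=592192224, difference 1.

24335 1196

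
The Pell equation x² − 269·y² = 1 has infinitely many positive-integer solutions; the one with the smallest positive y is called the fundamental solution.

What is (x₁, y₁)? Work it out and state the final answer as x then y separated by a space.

13449 820

[16; 2,2,32] for √269; ℓ=3 ⇒ convergent index 5
i=0: a=16 ⇒ p=16, q=1
…
i=3: a=32 ⇒ p=2657, q=162
i=4: a=2 ⇒ p=5396, q=329
i=5: a=2 ⇒ p=13449, q=820
→ (13449, 820).  Check: 13449²=180875601, 269·820²=180875600, difference 1.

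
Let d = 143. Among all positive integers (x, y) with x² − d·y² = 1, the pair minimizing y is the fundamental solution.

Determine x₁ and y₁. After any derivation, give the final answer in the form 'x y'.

12 1

[11; 1,22] for √143; ℓ=2 ⇒ convergent index 1
step 0: (11, 1)  from 11·(1,0) + (0,1)
step 1: (12, 1)  from 1·(11,1) + (1,0)
fundamental: x₁=12, y₁=1  (since 144 − 143·1 = 1)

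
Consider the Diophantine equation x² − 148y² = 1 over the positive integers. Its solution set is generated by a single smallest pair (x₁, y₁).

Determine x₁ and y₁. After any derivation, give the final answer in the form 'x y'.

73 6

d=148: √d = [12; 6,24] (ℓ=2, even), read p_1/q_1
i=0: a=12 ⇒ p=12, q=1
i=1: a=6 ⇒ p=73, q=6
(x₁, y₁) = (73, 6);  73² − 148·6² = 1 ✓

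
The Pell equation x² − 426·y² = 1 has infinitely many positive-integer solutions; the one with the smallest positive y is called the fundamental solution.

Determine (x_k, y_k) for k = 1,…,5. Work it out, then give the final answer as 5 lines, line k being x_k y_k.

√426 = [20; 1,1,1,3,2,6,2,3,1,1,1,40, …], period ℓ=12 (even) → k=11
i=0: a=20 ⇒ p=20, q=1
…
i=7: a=2 ⇒ p=7162, q=347
…
i=9: a=1 ⇒ p=31971, q=1549
i=10: a=1 ⇒ p=56780, q=2751
i=11: a=1 ⇒ p=88751, q=4300
→ (88751, 4300).  Check: 88751²=7876740001, 426·4300²=7876740000, difference 1.
k=2:  x_2 = 88751·88751+426·4300·4300 = 15753480001,  y_2 = 88751·4300+4300·88751 = 763258600
k=3:  x_3 = 88751·15753480001+426·4300·763258600 = 2796274207048751,  y_3 = 88751·763258600+4300·15753480001 = 135479928012900
k=4:  x_4 = 88751·2796274207048751+426·4300·135479928012900 = 496344264283813920001,  y_4 = 88751·135479928012900+4300·2796274207048751 = 24047958181382517200
k=5:  x_5 = 88751·496344264283813920001+426·4300·24047958181382517200 = 88102099596109264220968751,  y_5 = 88751·24047958181382517200+4300·496344264283813920001 = 4268560672976279640021500

88751 4300
15753480001 763258600
2796274207048751 135479928012900
496344264283813920001 24047958181382517200
88102099596109264220968751 4268560672976279640021500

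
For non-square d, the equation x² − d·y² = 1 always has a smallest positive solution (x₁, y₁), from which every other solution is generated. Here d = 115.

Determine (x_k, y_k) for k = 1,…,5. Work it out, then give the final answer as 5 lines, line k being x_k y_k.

√115 = [10; 1,2,1,1,1,1,1,2,1,20, …], period ℓ=10 (even) → k=9
i=0: a=10 ⇒ p=10, q=1
i=1: a=1 ⇒ p=11, q=1
…
i=3: a=1 ⇒ p=43, q=4
i=4: a=1 ⇒ p=75, q=7
i=5: a=1 ⇒ p=118, q=11
i=6: a=1 ⇒ p=193, q=18
i=7: a=1 ⇒ p=311, q=29
i=8: a=2 ⇒ p=815, q=76
i=9: a=1 ⇒ p=1126, q=105
→ (1126, 105).  Check: 1126²=1267876, 115·105²=1267875, difference 1.
k=2:  x_2 = 1126·1126+115·105·105 = 2535751,  y_2 = 1126·105+105·1126 = 236460
k=3:  x_3 = 1126·2535751+115·105·236460 = 5710510126,  y_3 = 1126·236460+105·2535751 = 532507815
k=4:  x_4 = 1126·5710510126+115·105·532507815 = 12860066268001,  y_4 = 1126·532507815+105·5710510126 = 1199207362920
k=5:  x_5 = 1126·12860066268001+115·105·1199207362920 = 28960863525028126,  y_5 = 1126·1199207362920+105·12860066268001 = 2700614448788025

1126 105
2535751 236460
5710510126 532507815
12860066268001 1199207362920
28960863525028126 2700614448788025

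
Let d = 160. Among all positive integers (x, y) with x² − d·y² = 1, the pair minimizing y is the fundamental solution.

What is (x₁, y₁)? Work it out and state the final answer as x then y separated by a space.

√160 = [12; 1,1,1,5,1,1,1,24, …], period ℓ=8 (even) → k=7
step 0: (12, 1)  from 12·(1,0) + (0,1)
…
step 2: (25, 2)  from 1·(13,1) + (12,1)
…
step 6: (468, 37)  from 1·(253,20) + (215,17)
step 7: (721, 57)  from 1·(468,37) + (253,20)
(x₁, y₁) = (721, 57);  721² − 160·57² = 1 ✓

721 57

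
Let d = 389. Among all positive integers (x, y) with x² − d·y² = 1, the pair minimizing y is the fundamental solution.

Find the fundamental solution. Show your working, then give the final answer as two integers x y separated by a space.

[19; 1,2,1,1,1,1,2,1,38] for √389; ℓ=9 ⇒ convergent index 17
a_0=19:  p_0=19·1+0=19,  q_0=19·0+1=1
…
a_5=1:  p_5=1·138+79=217,  q_5=1·7+4=11
a_6=1:  p_6=1·217+138=355,  q_6=1·11+7=18
…
a_10=1:  p_10=1·49643+1282=50925,  q_10=1·2517+65=2582
…
a_13=1:  p_13=1·202418+151493=353911,  q_13=1·10263+7681=17944
a_14=1:  p_14=1·353911+202418=556329,  q_14=1·17944+10263=28207
…
a_16=2:  p_16=2·910240+556329=2376809,  q_16=2·46151+28207=120509
a_17=1:  p_17=1·2376809+910240=3287049,  q_17=1·120509+46151=166660
→ (3287049, 166660).  Check: 3287049²=10804691128401, 389·166660²=10804691128400, difference 1.

3287049 166660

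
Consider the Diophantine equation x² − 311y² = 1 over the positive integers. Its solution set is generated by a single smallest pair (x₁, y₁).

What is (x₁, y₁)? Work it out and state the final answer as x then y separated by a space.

d=311: √d = [17; 1,1,1,2,1,…,1,1,34] (ℓ=16, even), read p_15/q_15
step 0: (17, 1)  from 17·(1,0) + (0,1)
step 1: (18, 1)  from 1·(17,1) + (1,0)
step 2: (35, 2)  from 1·(18,1) + (17,1)
…
step 5: (194, 11)  from 1·(141,8) + (53,3)
…
step 8: (71158, 4035)  from 17·(4109,233) + (1305,74)
step 9: (217583, 12338)  from 3·(71158,4035) + (4109,233)
step 10: (1376656, 78063)  from 6·(217583,12338) + (71158,4035)
step 11: (1594239, 90401)  from 1·(1376656,78063) + (217583,12338)
step 12: (4565134, 258865)  from 2·(1594239,90401) + (1376656,78063)
…
step 14: (10724507, 608131)  from 1·(6159373,349266) + (4565134,258865)
step 15: (16883880, 957397)  from 1·(10724507,608131) + (6159373,349266)
(x₁, y₁) = (16883880, 957397);  16883880² − 311·957397² = 1 ✓

16883880 957397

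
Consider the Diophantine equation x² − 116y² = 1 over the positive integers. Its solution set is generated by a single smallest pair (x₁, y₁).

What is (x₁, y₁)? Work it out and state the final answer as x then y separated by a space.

9801 910

√116 = [10; 1,3,2,1,4,1,2,3,1,20, …], period ℓ=10 (even) → k=9
k=0  a_k=10  p_k/q_k = 10/1
…
k=3  a_k=2  p_k/q_k = 97/9
…
k=6  a_k=1  p_k/q_k = 797/74
k=7  a_k=2  p_k/q_k = 2251/209
k=8  a_k=3  p_k/q_k = 7550/701
k=9  a_k=1  p_k/q_k = 9801/910
→ (9801, 910).  Check: 9801²=96059601, 116·910²=96059600, difference 1.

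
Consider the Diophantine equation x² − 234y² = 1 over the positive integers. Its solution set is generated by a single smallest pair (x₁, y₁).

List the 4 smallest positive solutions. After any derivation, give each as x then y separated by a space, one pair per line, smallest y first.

[15; 3,2,1,2,1,2,3,30] for √234; ℓ=8 ⇒ convergent index 7
i=0: a=15 ⇒ p=15, q=1
…
i=2: a=2 ⇒ p=107, q=7
i=3: a=1 ⇒ p=153, q=10
i=4: a=2 ⇒ p=413, q=27
i=5: a=1 ⇒ p=566, q=37
i=6: a=2 ⇒ p=1545, q=101
i=7: a=3 ⇒ p=5201, q=340
→ (5201, 340).  Check: 5201²=27050401, 234·340²=27050400, difference 1.
n=2: (5201,340)∘(5201,340) = (5201·5201+234·340·340, 5201·340+340·5201) = (54100801,3536680)
n=3: (54100801,3536680)∘(5201,340) = (5201·54100801+234·340·3536680, 5201·3536680+340·54100801) = (562756526801,36788545020)
n=4: (562756526801,36788545020)∘(5201,340) = (5201·562756526801+234·340·36788545020, 5201·36788545020+340·562756526801) = (5853793337683201,382674441761360)

5201 340
54100801 3536680
562756526801 36788545020
5853793337683201 382674441761360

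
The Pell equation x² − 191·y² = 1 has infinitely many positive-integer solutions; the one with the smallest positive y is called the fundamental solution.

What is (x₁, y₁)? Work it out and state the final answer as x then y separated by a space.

8994000 650783

√191 = [13; 1,4,1,1,3,…,4,1,26, …], period ℓ=16 (even) → k=15
a_0=13:  p_0=13·1+0=13,  q_0=13·0+1=1
a_1=1:  p_1=1·13+1=14,  q_1=1·1+0=1
…
a_4=1:  p_4=1·83+69=152,  q_4=1·6+5=11
…
a_14=4:  p_14=4·1616447+911765=7377553,  q_14=4·116962+65973=533821
a_15=1:  p_15=1·7377553+1616447=8994000,  q_15=1·533821+116962=650783
fundamental: x₁=8994000, y₁=650783  (since 80892036000000 − 191·423518513089 = 1)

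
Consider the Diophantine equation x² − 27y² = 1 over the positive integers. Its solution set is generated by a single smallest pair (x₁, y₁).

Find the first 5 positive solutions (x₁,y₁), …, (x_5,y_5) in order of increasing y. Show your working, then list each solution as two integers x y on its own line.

d=27: √d = [5; 5,10] (ℓ=2, even), read p_1/q_1
a_0=5:  p_0=5·1+0=5,  q_0=5·0+1=1
a_1=5:  p_1=5·5+1=26,  q_1=5·1+0=5
→ (26, 5).  Check: 26²=676, 27·5²=675, difference 1.
k=2:  x_2 = 26·26+27·5·5 = 1351,  y_2 = 26·5+5·26 = 260
k=3:  x_3 = 26·1351+27·5·260 = 70226,  y_3 = 26·260+5·1351 = 13515
k=4:  x_4 = 26·70226+27·5·13515 = 3650401,  y_4 = 26·13515+5·70226 = 702520
k=5:  x_5 = 26·3650401+27·5·702520 = 189750626,  y_5 = 26·702520+5·3650401 = 36517525

26 5
1351 260
70226 13515
3650401 702520
189750626 36517525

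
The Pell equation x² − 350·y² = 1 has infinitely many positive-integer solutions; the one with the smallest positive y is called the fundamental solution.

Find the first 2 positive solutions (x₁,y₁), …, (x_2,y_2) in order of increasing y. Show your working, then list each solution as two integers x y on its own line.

d=350: √d = [18; 1,2,2,2,1,36] (ℓ=6, even), read p_5/q_5
step 0: (18, 1)  from 18·(1,0) + (0,1)
step 1: (19, 1)  from 1·(18,1) + (1,0)
…
step 3: (131, 7)  from 2·(56,3) + (19,1)
step 4: (318, 17)  from 2·(131,7) + (56,3)
step 5: (449, 24)  from 1·(318,17) + (131,7)
fundamental: x₁=449, y₁=24  (since 201601 − 350·576 = 1)
k=2:  x_2 = 449·449+350·24·24 = 403201,  y_2 = 449·24+24·449 = 21552

449 24
403201 21552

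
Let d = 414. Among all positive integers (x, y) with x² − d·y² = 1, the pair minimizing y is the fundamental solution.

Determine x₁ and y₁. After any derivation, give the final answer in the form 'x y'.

24335 1196

[20; 2,1,7,2,7,1,2,40] for √414; ℓ=8 ⇒ convergent index 7
step 0: (20, 1)  from 20·(1,0) + (0,1)
…
step 4: (997, 49)  from 2·(468,23) + (61,3)
step 5: (7447, 366)  from 7·(997,49) + (468,23)
step 6: (8444, 415)  from 1·(7447,366) + (997,49)
step 7: (24335, 1196)  from 2·(8444,415) + (7447,366)
fundamental: x₁=24335, y₁=1196  (since 592192225 − 414·1430416 = 1)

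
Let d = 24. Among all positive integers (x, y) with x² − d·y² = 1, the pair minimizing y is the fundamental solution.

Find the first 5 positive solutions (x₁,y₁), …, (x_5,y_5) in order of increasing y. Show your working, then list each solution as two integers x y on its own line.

√24 = [4; 1,8, …], period ℓ=2 (even) → k=1
i=0: a=4 ⇒ p=4, q=1
i=1: a=1 ⇒ p=5, q=1
→ (5, 1).  Check: 5²=25, 24·1²=24, difference 1.
(x_2, y_2) = (5·5 + 24·1·1, 5·1 + 1·5) = (49, 10)
(x_3, y_3) = (5·49 + 24·1·10, 5·10 + 1·49) = (485, 99)
(x_4, y_4) = (5·485 + 24·1·99, 5·99 + 1·485) = (4801, 980)
(x_5, y_5) = (5·4801 + 24·1·980, 5·980 + 1·4801) = (47525, 9701)

5 1
49 10
485 99
4801 980
47525 9701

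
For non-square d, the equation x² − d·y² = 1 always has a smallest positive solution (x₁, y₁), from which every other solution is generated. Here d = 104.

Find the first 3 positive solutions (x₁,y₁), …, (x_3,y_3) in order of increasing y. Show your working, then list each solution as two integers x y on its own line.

d=104: √d = [10; 5,20] (ℓ=2, even), read p_1/q_1
a_0=10:  p_0=10·1+0=10,  q_0=10·0+1=1
a_1=5:  p_1=5·10+1=51,  q_1=5·1+0=5
fundamental: x₁=51, y₁=5  (since 2601 − 104·25 = 1)
(51+5√104)^2 = 5201 + 510√104
(51+5√104)^3 = 530451 + 52015√104

51 5
5201 510
530451 52015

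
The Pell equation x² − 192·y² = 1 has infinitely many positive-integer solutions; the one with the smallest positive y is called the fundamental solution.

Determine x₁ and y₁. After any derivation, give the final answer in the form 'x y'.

√192 = [13; 1,5,1,26, …], period ℓ=4 (even) → k=3
i=0: a=13 ⇒ p=13, q=1
i=1: a=1 ⇒ p=14, q=1
i=2: a=5 ⇒ p=83, q=6
i=3: a=1 ⇒ p=97, q=7
fundamental: x₁=97, y₁=7  (since 9409 − 192·49 = 1)

97 7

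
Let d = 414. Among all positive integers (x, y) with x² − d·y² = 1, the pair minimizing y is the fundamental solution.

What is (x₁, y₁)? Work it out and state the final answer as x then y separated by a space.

√414 → a₀=20, period (2,1,7,2,7,1,2,40); ℓ=8 even so k=7
k=0  a_k=20  p_k/q_k = 20/1
…
k=2  a_k=1  p_k/q_k = 61/3
k=3  a_k=7  p_k/q_k = 468/23
…
k=6  a_k=1  p_k/q_k = 8444/415
k=7  a_k=2  p_k/q_k = 24335/1196
→ (24335, 1196).  Check: 24335²=592192225, 414·1196²=592192224, difference 1.

24335 1196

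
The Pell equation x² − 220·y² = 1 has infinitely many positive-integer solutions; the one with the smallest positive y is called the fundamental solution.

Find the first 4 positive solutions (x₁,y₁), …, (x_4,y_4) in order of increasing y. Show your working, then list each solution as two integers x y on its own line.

√220 = [14; 1,4,1,28, …], period ℓ=4 (even) → k=3
a_0=14:  p_0=14·1+0=14,  q_0=14·0+1=1
a_1=1:  p_1=1·14+1=15,  q_1=1·1+0=1
a_2=4:  p_2=4·15+14=74,  q_2=4·1+1=5
a_3=1:  p_3=1·74+15=89,  q_3=1·5+1=6
→ (89, 6).  Check: 89²=7921, 220·6²=7920, difference 1.
(89+6√220)^2 = 15841 + 1068√220
(89+6√220)^3 = 2819609 + 190098√220
(89+6√220)^4 = 501874561 + 33836376√220

89 6
15841 1068
2819609 190098
501874561 33836376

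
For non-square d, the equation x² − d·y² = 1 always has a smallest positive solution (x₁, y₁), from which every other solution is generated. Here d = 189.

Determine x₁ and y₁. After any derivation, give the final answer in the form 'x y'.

d=189: √d = [13; 1,2,1,26] (ℓ=4, even), read p_3/q_3
a_0=13:  p_0=13·1+0=13,  q_0=13·0+1=1
…
a_2=2:  p_2=2·14+13=41,  q_2=2·1+1=3
a_3=1:  p_3=1·41+14=55,  q_3=1·3+1=4
(x₁, y₁) = (55, 4);  55² − 189·4² = 1 ✓

55 4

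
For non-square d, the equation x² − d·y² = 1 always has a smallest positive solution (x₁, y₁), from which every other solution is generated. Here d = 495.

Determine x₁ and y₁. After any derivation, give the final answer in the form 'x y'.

d=495: √d = [22; 4,44] (ℓ=2, even), read p_1/q_1
i=0: a=22 ⇒ p=22, q=1
i=1: a=4 ⇒ p=89, q=4
(x₁, y₁) = (89, 4);  89² − 495·4² = 1 ✓

89 4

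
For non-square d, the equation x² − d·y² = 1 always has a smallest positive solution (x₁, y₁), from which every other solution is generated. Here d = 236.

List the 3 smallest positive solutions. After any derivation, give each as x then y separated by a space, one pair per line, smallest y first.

√236 = [15; 2,1,3,5,1,6,1,5,3,1,2,30, …], period ℓ=12 (even) → k=11
i=0: a=15 ⇒ p=15, q=1
…
i=3: a=3 ⇒ p=169, q=11
…
i=6: a=6 ⇒ p=7251, q=472
…
i=10: a=1 ⇒ p=203535, q=13249
i=11: a=2 ⇒ p=561799, q=36570
fundamental: x₁=561799, y₁=36570  (since 315618116401 − 236·1337364900 = 1)
n=2: (561799,36570)∘(561799,36570) = (561799·561799+236·36570·36570, 561799·36570+36570·561799) = (631236232801,41089978860)
n=3: (631236232801,41089978860)∘(561799,36570) = (561799·631236232801+236·36570·41089978860, 561799·41089978860+36570·631236232801) = (709255768702176199,46168618067101710)

561799 36570
631236232801 41089978860
709255768702176199 46168618067101710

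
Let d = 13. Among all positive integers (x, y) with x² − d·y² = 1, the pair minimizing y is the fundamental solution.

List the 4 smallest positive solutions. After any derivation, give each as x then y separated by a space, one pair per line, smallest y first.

649 180
842401 233640
1093435849 303264540
1419278889601 393637139280

[3; 1,1,1,1,6] for √13; ℓ=5 ⇒ convergent index 9
a_0=3:  p_0=3·1+0=3,  q_0=3·0+1=1
a_1=1:  p_1=1·3+1=4,  q_1=1·1+0=1
…
a_3=1:  p_3=1·7+4=11,  q_3=1·2+1=3
…
a_5=6:  p_5=6·18+11=119,  q_5=6·5+3=33
…
a_7=1:  p_7=1·137+119=256,  q_7=1·38+33=71
a_8=1:  p_8=1·256+137=393,  q_8=1·71+38=109
a_9=1:  p_9=1·393+256=649,  q_9=1·109+71=180
(x₁, y₁) = (649, 180);  649² − 13·180² = 1 ✓
(649+180√13)^2 = 842401 + 233640√13
(649+180√13)^3 = 1093435849 + 303264540√13
(649+180√13)^4 = 1419278889601 + 393637139280√13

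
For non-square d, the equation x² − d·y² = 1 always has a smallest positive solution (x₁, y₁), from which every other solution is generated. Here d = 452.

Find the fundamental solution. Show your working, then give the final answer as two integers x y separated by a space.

d=452: √d = [21; 3,1,5,3,10,3,5,1,3,42] (ℓ=10, even), read p_9/q_9
a_0=21:  p_0=21·1+0=21,  q_0=21·0+1=1
a_1=3:  p_1=3·21+1=64,  q_1=3·1+0=3
a_2=1:  p_2=1·64+21=85,  q_2=1·3+1=4
a_3=5:  p_3=5·85+64=489,  q_3=5·4+3=23
a_4=3:  p_4=3·489+85=1552,  q_4=3·23+4=73
a_5=10:  p_5=10·1552+489=16009,  q_5=10·73+23=753
a_6=3:  p_6=3·16009+1552=49579,  q_6=3·753+73=2332
a_7=5:  p_7=5·49579+16009=263904,  q_7=5·2332+753=12413
a_8=1:  p_8=1·263904+49579=313483,  q_8=1·12413+2332=14745
a_9=3:  p_9=3·313483+263904=1204353,  q_9=3·14745+12413=56648
(x₁, y₁) = (1204353, 56648);  1204353² − 452·56648² = 1 ✓

1204353 56648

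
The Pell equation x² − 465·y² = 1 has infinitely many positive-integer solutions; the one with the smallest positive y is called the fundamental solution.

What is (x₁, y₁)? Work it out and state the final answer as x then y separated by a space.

√465 → a₀=21, period (1,1,3,2,2,2,3,1,1,42); ℓ=10 even so k=9
i=0: a=21 ⇒ p=21, q=1
…
i=3: a=3 ⇒ p=151, q=7
i=4: a=2 ⇒ p=345, q=16
i=5: a=2 ⇒ p=841, q=39
i=6: a=2 ⇒ p=2027, q=94
i=7: a=3 ⇒ p=6922, q=321
i=8: a=1 ⇒ p=8949, q=415
i=9: a=1 ⇒ p=15871, q=736
(x₁, y₁) = (15871, 736);  15871² − 465·736² = 1 ✓

15871 736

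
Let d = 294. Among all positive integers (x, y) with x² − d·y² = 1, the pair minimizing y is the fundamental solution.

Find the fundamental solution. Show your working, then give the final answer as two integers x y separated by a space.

[17; 6,1,4,1,6,34] for √294; ℓ=6 ⇒ convergent index 5
a_0=17:  p_0=17·1+0=17,  q_0=17·0+1=1
a_1=6:  p_1=6·17+1=103,  q_1=6·1+0=6
…
a_3=4:  p_3=4·120+103=583,  q_3=4·7+6=34
a_4=1:  p_4=1·583+120=703,  q_4=1·34+7=41
a_5=6:  p_5=6·703+583=4801,  q_5=6·41+34=280
(x₁, y₁) = (4801, 280);  4801² − 294·280² = 1 ✓

4801 280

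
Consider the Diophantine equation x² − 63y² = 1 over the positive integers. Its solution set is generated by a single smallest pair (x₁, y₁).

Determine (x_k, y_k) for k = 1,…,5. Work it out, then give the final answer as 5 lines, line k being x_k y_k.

8 1
127 16
2024 255
32257 4064
514088 64769

√63 = [7; 1,14, …], period ℓ=2 (even) → k=1
a_0=7:  p_0=7·1+0=7,  q_0=7·0+1=1
a_1=1:  p_1=1·7+1=8,  q_1=1·1+0=1
→ (8, 1).  Check: 8²=64, 63·1²=63, difference 1.
(8+1√63)^2 = 127 + 16√63
(8+1√63)^3 = 2024 + 255√63
(8+1√63)^4 = 32257 + 4064√63
(8+1√63)^5 = 514088 + 64769√63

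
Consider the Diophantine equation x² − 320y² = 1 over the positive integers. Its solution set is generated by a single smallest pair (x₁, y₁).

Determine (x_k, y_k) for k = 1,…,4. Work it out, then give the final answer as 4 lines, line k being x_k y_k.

161 9
51841 2898
16692641 933147
5374978561 300470436

d=320: √d = [17; 1,7,1,34] (ℓ=4, even), read p_3/q_3
a_0=17:  p_0=17·1+0=17,  q_0=17·0+1=1
a_1=1:  p_1=1·17+1=18,  q_1=1·1+0=1
a_2=7:  p_2=7·18+17=143,  q_2=7·1+1=8
a_3=1:  p_3=1·143+18=161,  q_3=1·8+1=9
→ (161, 9).  Check: 161²=25921, 320·9²=25920, difference 1.
(x_2, y_2) = (161·161 + 320·9·9, 161·9 + 9·161) = (51841, 2898)
(x_3, y_3) = (161·51841 + 320·9·2898, 161·2898 + 9·51841) = (16692641, 933147)
(x_4, y_4) = (161·16692641 + 320·9·933147, 161·933147 + 9·16692641) = (5374978561, 300470436)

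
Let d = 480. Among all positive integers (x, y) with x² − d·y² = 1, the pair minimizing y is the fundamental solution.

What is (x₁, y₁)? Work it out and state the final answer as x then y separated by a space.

241 11

[21; 1,9,1,42] for √480; ℓ=4 ⇒ convergent index 3
a_0=21:  p_0=21·1+0=21,  q_0=21·0+1=1
…
a_2=9:  p_2=9·22+21=219,  q_2=9·1+1=10
a_3=1:  p_3=1·219+22=241,  q_3=1·10+1=11
(x₁, y₁) = (241, 11);  241² − 480·11² = 1 ✓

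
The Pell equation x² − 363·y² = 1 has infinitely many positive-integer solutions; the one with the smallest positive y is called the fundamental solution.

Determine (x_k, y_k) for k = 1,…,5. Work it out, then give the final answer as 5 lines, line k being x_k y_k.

362 19
262087 13756
189750626 9959325
137379191137 7210537544
99462344632562 5220419222531

√363 → a₀=19, period (19,38); ℓ=2 even so k=1
step 0: (19, 1)  from 19·(1,0) + (0,1)
step 1: (362, 19)  from 19·(19,1) + (1,0)
→ (362, 19).  Check: 362²=131044, 363·19²=131043, difference 1.
(362+19√363)^2 = 262087 + 13756√363
(362+19√363)^3 = 189750626 + 9959325√363
(362+19√363)^4 = 137379191137 + 7210537544√363
(362+19√363)^5 = 99462344632562 + 5220419222531√363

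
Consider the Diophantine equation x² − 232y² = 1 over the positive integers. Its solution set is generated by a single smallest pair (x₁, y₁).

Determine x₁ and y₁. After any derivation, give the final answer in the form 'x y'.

19603 1287

√232 → a₀=15, period (4,3,7,3,4,30); ℓ=6 even so k=5
step 0: (15, 1)  from 15·(1,0) + (0,1)
…
step 2: (198, 13)  from 3·(61,4) + (15,1)
step 3: (1447, 95)  from 7·(198,13) + (61,4)
step 4: (4539, 298)  from 3·(1447,95) + (198,13)
step 5: (19603, 1287)  from 4·(4539,298) + (1447,95)
fundamental: x₁=19603, y₁=1287  (since 384277609 − 232·1656369 = 1)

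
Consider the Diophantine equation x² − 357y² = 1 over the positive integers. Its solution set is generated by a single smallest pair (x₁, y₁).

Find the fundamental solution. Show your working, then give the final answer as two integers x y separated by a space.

3401 180

√357 → a₀=18, period (1,8,2,8,1,36); ℓ=6 even so k=5
i=0: a=18 ⇒ p=18, q=1
i=1: a=1 ⇒ p=19, q=1
…
i=4: a=8 ⇒ p=3042, q=161
i=5: a=1 ⇒ p=3401, q=180
fundamental: x₁=3401, y₁=180  (since 11566801 − 357·32400 = 1)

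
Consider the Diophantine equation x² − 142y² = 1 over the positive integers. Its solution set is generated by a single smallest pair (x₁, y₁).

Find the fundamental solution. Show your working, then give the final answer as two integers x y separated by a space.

143 12

[11; 1,10,1,22] for √142; ℓ=4 ⇒ convergent index 3
k=0  a_k=11  p_k/q_k = 11/1
…
k=2  a_k=10  p_k/q_k = 131/11
k=3  a_k=1  p_k/q_k = 143/12
fundamental: x₁=143, y₁=12  (since 20449 − 142·144 = 1)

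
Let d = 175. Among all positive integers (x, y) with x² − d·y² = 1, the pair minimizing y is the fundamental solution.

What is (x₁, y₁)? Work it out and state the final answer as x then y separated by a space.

2024 153

√175 → a₀=13, period (4,2,1,2,4,26); ℓ=6 even so k=5
a_0=13:  p_0=13·1+0=13,  q_0=13·0+1=1
a_1=4:  p_1=4·13+1=53,  q_1=4·1+0=4
…
a_3=1:  p_3=1·119+53=172,  q_3=1·9+4=13
a_4=2:  p_4=2·172+119=463,  q_4=2·13+9=35
a_5=4:  p_5=4·463+172=2024,  q_5=4·35+13=153
fundamental: x₁=2024, y₁=153  (since 4096576 − 175·23409 = 1)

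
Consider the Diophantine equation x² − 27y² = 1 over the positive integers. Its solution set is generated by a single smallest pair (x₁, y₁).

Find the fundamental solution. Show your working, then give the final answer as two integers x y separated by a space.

26 5

d=27: √d = [5; 5,10] (ℓ=2, even), read p_1/q_1
k=0  a_k=5  p_k/q_k = 5/1
k=1  a_k=5  p_k/q_k = 26/5
fundamental: x₁=26, y₁=5  (since 676 − 27·25 = 1)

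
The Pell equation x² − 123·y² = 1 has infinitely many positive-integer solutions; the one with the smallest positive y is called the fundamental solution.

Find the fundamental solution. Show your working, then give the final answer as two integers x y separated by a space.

[11; 11,22] for √123; ℓ=2 ⇒ convergent index 1
step 0: (11, 1)  from 11·(1,0) + (0,1)
step 1: (122, 11)  from 11·(11,1) + (1,0)
→ (122, 11).  Check: 122²=14884, 123·11²=14883, difference 1.

122 11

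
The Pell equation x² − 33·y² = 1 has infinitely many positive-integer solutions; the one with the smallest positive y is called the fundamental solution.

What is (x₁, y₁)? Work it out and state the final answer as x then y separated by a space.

d=33: √d = [5; 1,2,1,10] (ℓ=4, even), read p_3/q_3
a_0=5:  p_0=5·1+0=5,  q_0=5·0+1=1
…
a_2=2:  p_2=2·6+5=17,  q_2=2·1+1=3
a_3=1:  p_3=1·17+6=23,  q_3=1·3+1=4
fundamental: x₁=23, y₁=4  (since 529 − 33·16 = 1)

23 4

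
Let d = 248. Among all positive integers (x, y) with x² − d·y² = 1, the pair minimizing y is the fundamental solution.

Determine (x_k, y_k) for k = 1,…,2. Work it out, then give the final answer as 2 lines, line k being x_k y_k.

d=248: √d = [15; 1,2,1,30] (ℓ=4, even), read p_3/q_3
k=0  a_k=15  p_k/q_k = 15/1
k=1  a_k=1  p_k/q_k = 16/1
k=2  a_k=2  p_k/q_k = 47/3
k=3  a_k=1  p_k/q_k = 63/4
fundamental: x₁=63, y₁=4  (since 3969 − 248·16 = 1)
k=2:  x_2 = 63·63+248·4·4 = 7937,  y_2 = 63·4+4·63 = 504

63 4
7937 504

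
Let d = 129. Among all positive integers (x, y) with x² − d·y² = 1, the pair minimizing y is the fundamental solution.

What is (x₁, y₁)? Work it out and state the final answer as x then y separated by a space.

16855 1484

d=129: √d = [11; 2,1,3,1,6,1,3,1,2,22] (ℓ=10, even), read p_9/q_9
step 0: (11, 1)  from 11·(1,0) + (0,1)
…
step 2: (34, 3)  from 1·(23,2) + (11,1)
…
step 8: (6031, 531)  from 1·(4793,422) + (1238,109)
step 9: (16855, 1484)  from 2·(6031,531) + (4793,422)
→ (16855, 1484).  Check: 16855²=284091025, 129·1484²=284091024, difference 1.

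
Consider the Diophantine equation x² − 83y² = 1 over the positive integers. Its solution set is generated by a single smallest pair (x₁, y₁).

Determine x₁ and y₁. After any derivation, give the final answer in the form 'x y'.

82 9

√83 = [9; 9,18, …], period ℓ=2 (even) → k=1
a_0=9:  p_0=9·1+0=9,  q_0=9·0+1=1
a_1=9:  p_1=9·9+1=82,  q_1=9·1+0=9
(x₁, y₁) = (82, 9);  82² − 83·9² = 1 ✓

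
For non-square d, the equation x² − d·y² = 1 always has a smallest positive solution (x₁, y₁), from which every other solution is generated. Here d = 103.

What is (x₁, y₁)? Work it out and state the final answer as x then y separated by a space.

d=103: √d = [10; 6,1,2,1,1,9,1,1,2,1,6,20] (ℓ=12, even), read p_11/q_11
i=0: a=10 ⇒ p=10, q=1
…
i=5: a=1 ⇒ p=477, q=47
i=6: a=9 ⇒ p=4567, q=450
i=7: a=1 ⇒ p=5044, q=497
i=8: a=1 ⇒ p=9611, q=947
…
i=10: a=1 ⇒ p=33877, q=3338
i=11: a=6 ⇒ p=227528, q=22419
→ (227528, 22419).  Check: 227528²=51768990784, 103·22419²=51768990783, difference 1.

227528 22419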